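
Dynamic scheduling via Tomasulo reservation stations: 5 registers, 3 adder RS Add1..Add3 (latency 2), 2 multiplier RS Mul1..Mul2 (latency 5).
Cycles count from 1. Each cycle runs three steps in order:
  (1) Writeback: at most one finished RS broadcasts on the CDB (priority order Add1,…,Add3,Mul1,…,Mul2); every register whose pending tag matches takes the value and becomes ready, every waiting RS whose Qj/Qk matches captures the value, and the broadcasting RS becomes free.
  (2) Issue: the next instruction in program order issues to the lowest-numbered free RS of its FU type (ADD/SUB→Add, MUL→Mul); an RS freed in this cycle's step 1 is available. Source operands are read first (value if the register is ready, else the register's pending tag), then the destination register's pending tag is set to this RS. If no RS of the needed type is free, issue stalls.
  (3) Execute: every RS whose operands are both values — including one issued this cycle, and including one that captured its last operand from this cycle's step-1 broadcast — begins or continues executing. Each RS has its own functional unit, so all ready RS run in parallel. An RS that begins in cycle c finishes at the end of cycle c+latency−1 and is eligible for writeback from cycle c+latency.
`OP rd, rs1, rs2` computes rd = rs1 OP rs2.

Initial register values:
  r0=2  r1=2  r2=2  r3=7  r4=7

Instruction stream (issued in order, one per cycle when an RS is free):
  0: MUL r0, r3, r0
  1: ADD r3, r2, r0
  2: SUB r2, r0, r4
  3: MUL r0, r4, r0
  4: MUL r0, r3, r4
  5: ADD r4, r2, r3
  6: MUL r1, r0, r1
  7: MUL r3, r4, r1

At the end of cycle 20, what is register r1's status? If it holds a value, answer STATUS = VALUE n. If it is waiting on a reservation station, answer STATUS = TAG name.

  c1: issue MUL r0<-Mul1  regs: r0:Mul1,r1:2,r2:2,r3:7,r4:7
  c2: issue ADD r3<-Add1  regs: r0:Mul1,r1:2,r2:2,r3:Add1,r4:7
  c3: issue SUB r2<-Add2  regs: r0:Mul1,r1:2,r2:Add2,r3:Add1,r4:7
  c4: issue MUL r0<-Mul2  regs: r0:Mul2,r1:2,r2:Add2,r3:Add1,r4:7
  c5: stall  regs: r0:Mul2,r1:2,r2:Add2,r3:Add1,r4:7
  c6: CDB Mul1=14; issue MUL r0<-Mul1  regs: r0:Mul1,r1:2,r2:Add2,r3:Add1,r4:7
  c7: issue ADD r4<-Add3  regs: r0:Mul1,r1:2,r2:Add2,r3:Add1,r4:Add3
  c8: CDB Add1=16; stall  regs: r0:Mul1,r1:2,r2:Add2,r3:16,r4:Add3
  c9: CDB Add2=7; stall  regs: r0:Mul1,r1:2,r2:7,r3:16,r4:Add3
  c10: stall  regs: r0:Mul1,r1:2,r2:7,r3:16,r4:Add3
  c11: CDB Add3=23; stall  regs: r0:Mul1,r1:2,r2:7,r3:16,r4:23
  c12: CDB Mul2=98; issue MUL r1<-Mul2  regs: r0:Mul1,r1:Mul2,r2:7,r3:16,r4:23
  c13: CDB Mul1=112; issue MUL r3<-Mul1  regs: r0:112,r1:Mul2,r2:7,r3:Mul1,r4:23
  c14: -  regs: r0:112,r1:Mul2,r2:7,r3:Mul1,r4:23
  c15: -  regs: r0:112,r1:Mul2,r2:7,r3:Mul1,r4:23
  c16: -  regs: r0:112,r1:Mul2,r2:7,r3:Mul1,r4:23
  c17: -  regs: r0:112,r1:Mul2,r2:7,r3:Mul1,r4:23
  c18: CDB Mul2=224  regs: r0:112,r1:224,r2:7,r3:Mul1,r4:23
  c19: -  regs: r0:112,r1:224,r2:7,r3:Mul1,r4:23
  c20: -  regs: r0:112,r1:224,r2:7,r3:Mul1,r4:23

STATUS = VALUE 224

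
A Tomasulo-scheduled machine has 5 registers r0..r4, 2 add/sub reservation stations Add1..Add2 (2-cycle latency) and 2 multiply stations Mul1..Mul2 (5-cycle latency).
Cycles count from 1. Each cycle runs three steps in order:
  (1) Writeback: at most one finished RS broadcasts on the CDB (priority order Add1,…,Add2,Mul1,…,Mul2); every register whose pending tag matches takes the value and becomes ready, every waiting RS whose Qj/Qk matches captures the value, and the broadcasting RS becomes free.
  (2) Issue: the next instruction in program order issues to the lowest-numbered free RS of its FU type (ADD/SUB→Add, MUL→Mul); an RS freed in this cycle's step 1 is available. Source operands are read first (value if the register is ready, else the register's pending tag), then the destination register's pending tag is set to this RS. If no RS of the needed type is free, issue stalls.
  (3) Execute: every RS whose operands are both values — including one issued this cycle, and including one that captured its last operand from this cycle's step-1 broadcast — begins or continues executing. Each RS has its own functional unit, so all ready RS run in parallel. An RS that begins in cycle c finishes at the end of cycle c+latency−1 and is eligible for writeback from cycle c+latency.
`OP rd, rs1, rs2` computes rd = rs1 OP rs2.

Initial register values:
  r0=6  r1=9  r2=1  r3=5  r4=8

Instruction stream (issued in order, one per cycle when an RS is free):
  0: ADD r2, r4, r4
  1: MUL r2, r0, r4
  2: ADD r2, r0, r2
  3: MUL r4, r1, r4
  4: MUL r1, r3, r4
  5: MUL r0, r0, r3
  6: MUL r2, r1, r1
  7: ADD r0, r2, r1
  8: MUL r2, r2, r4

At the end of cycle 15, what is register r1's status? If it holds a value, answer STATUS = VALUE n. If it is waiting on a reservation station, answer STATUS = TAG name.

STATUS = VALUE 360

c1: issue ADD r2<-Add1 | r0:6,r1:9,r2:Add1,r3:5,r4:8
c2: issue MUL r2<-Mul1 | r0:6,r1:9,r2:Mul1,r3:5,r4:8
c3: CDB Add1=16; issue ADD r2<-Add1 | r0:6,r1:9,r2:Add1,r3:5,r4:8
c4: issue MUL r4<-Mul2 | r0:6,r1:9,r2:Add1,r3:5,r4:Mul2
c5: stall | r0:6,r1:9,r2:Add1,r3:5,r4:Mul2
c6: stall | r0:6,r1:9,r2:Add1,r3:5,r4:Mul2
c7: CDB Mul1=48; issue MUL r1<-Mul1 | r0:6,r1:Mul1,r2:Add1,r3:5,r4:Mul2
c8: stall | r0:6,r1:Mul1,r2:Add1,r3:5,r4:Mul2
c9: CDB Add1=54; stall | r0:6,r1:Mul1,r2:54,r3:5,r4:Mul2
c10: CDB Mul2=72; issue MUL r0<-Mul2 | r0:Mul2,r1:Mul1,r2:54,r3:5,r4:72
c11: stall | r0:Mul2,r1:Mul1,r2:54,r3:5,r4:72
c12: stall | r0:Mul2,r1:Mul1,r2:54,r3:5,r4:72
c13: stall | r0:Mul2,r1:Mul1,r2:54,r3:5,r4:72
c14: stall | r0:Mul2,r1:Mul1,r2:54,r3:5,r4:72
c15: CDB Mul1=360; issue MUL r2<-Mul1 | r0:Mul2,r1:360,r2:Mul1,r3:5,r4:72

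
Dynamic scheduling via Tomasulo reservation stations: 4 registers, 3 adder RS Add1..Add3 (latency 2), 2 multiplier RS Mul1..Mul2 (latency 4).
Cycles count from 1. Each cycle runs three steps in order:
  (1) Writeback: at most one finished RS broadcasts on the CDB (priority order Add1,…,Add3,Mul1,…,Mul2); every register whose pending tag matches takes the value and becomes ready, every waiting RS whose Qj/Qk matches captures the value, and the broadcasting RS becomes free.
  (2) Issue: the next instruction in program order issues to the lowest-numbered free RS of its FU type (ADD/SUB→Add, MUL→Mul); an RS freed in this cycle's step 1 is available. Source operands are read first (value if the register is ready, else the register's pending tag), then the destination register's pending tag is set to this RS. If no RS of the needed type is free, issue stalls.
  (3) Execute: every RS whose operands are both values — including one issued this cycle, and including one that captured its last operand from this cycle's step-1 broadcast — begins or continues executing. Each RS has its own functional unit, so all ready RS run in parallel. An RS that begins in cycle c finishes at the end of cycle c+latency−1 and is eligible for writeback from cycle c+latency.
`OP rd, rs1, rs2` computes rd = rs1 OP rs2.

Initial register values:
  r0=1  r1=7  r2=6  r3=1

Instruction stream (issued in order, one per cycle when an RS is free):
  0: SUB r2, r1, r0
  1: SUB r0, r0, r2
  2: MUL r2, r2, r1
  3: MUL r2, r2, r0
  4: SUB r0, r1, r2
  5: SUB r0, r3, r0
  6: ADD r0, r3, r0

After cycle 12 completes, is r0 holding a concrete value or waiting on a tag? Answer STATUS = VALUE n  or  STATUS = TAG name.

STATUS = TAG Add3

  c1: issue SUB r2<-Add1  regs: r0:1,r1:7,r2:Add1,r3:1
  c2: issue SUB r0<-Add2  regs: r0:Add2,r1:7,r2:Add1,r3:1
  c3: CDB Add1=6; issue MUL r2<-Mul1  regs: r0:Add2,r1:7,r2:Mul1,r3:1
  c4: issue MUL r2<-Mul2  regs: r0:Add2,r1:7,r2:Mul2,r3:1
  c5: CDB Add2=-5; issue SUB r0<-Add1  regs: r0:Add1,r1:7,r2:Mul2,r3:1
  c6: issue SUB r0<-Add2  regs: r0:Add2,r1:7,r2:Mul2,r3:1
  c7: CDB Mul1=42; issue ADD r0<-Add3  regs: r0:Add3,r1:7,r2:Mul2,r3:1
  c8: -  regs: r0:Add3,r1:7,r2:Mul2,r3:1
  c9: -  regs: r0:Add3,r1:7,r2:Mul2,r3:1
  c10: -  regs: r0:Add3,r1:7,r2:Mul2,r3:1
  c11: CDB Mul2=-210  regs: r0:Add3,r1:7,r2:-210,r3:1
  c12: -  regs: r0:Add3,r1:7,r2:-210,r3:1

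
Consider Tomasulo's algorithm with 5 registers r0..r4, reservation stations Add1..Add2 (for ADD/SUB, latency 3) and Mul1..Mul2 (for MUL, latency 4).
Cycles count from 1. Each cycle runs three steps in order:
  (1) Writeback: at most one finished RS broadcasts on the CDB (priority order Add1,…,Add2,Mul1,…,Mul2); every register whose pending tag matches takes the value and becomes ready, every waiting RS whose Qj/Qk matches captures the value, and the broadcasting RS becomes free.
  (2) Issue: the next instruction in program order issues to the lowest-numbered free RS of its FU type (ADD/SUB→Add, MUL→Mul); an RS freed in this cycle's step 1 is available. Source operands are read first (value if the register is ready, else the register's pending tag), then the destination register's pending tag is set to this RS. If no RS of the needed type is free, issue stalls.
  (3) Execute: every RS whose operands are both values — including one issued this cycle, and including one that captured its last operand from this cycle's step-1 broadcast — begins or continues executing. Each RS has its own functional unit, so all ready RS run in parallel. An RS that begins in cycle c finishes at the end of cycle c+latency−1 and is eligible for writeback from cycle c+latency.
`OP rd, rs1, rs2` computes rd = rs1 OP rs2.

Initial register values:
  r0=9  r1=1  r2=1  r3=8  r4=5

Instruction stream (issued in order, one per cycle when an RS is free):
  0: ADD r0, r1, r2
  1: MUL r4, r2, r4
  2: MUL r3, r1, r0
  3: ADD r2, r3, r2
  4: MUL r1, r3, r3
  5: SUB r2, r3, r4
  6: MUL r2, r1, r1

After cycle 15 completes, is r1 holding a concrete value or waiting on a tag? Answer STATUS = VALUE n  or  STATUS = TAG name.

  c1: issue ADD r0<-Add1  regs: r0:Add1,r1:1,r2:1,r3:8,r4:5
  c2: issue MUL r4<-Mul1  regs: r0:Add1,r1:1,r2:1,r3:8,r4:Mul1
  c3: issue MUL r3<-Mul2  regs: r0:Add1,r1:1,r2:1,r3:Mul2,r4:Mul1
  c4: CDB Add1=2; issue ADD r2<-Add1  regs: r0:2,r1:1,r2:Add1,r3:Mul2,r4:Mul1
  c5: stall  regs: r0:2,r1:1,r2:Add1,r3:Mul2,r4:Mul1
  c6: CDB Mul1=5; issue MUL r1<-Mul1  regs: r0:2,r1:Mul1,r2:Add1,r3:Mul2,r4:5
  c7: issue SUB r2<-Add2  regs: r0:2,r1:Mul1,r2:Add2,r3:Mul2,r4:5
  c8: CDB Mul2=2; issue MUL r2<-Mul2  regs: r0:2,r1:Mul1,r2:Mul2,r3:2,r4:5
  c9: -  regs: r0:2,r1:Mul1,r2:Mul2,r3:2,r4:5
  c10: -  regs: r0:2,r1:Mul1,r2:Mul2,r3:2,r4:5
  c11: CDB Add1=3  regs: r0:2,r1:Mul1,r2:Mul2,r3:2,r4:5
  c12: CDB Add2=-3  regs: r0:2,r1:Mul1,r2:Mul2,r3:2,r4:5
  c13: CDB Mul1=4  regs: r0:2,r1:4,r2:Mul2,r3:2,r4:5
  c14: -  regs: r0:2,r1:4,r2:Mul2,r3:2,r4:5
  c15: -  regs: r0:2,r1:4,r2:Mul2,r3:2,r4:5

STATUS = VALUE 4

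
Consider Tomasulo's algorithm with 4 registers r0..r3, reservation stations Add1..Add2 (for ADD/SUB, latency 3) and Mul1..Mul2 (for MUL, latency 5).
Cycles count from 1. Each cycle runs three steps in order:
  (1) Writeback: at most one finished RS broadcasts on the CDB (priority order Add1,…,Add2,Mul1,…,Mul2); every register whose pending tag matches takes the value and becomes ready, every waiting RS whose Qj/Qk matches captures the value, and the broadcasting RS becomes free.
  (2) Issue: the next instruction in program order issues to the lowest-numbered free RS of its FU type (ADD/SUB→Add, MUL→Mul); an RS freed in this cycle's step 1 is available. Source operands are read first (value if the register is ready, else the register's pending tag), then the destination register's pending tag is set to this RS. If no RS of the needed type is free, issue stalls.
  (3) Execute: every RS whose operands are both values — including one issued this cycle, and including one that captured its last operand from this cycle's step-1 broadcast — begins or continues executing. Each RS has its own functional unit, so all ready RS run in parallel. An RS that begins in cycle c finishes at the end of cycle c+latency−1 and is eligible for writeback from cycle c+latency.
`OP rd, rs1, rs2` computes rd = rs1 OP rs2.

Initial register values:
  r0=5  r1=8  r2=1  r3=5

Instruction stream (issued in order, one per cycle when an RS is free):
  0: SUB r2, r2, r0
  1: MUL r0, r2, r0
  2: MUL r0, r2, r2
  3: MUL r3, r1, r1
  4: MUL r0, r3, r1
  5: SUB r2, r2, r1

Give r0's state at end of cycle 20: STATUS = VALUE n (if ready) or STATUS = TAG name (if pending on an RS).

STATUS = VALUE 512

  c1: issue SUB r2<-Add1  regs: r0:5,r1:8,r2:Add1,r3:5
  c2: issue MUL r0<-Mul1  regs: r0:Mul1,r1:8,r2:Add1,r3:5
  c3: issue MUL r0<-Mul2  regs: r0:Mul2,r1:8,r2:Add1,r3:5
  c4: CDB Add1=-4; stall  regs: r0:Mul2,r1:8,r2:-4,r3:5
  c5: stall  regs: r0:Mul2,r1:8,r2:-4,r3:5
  c6: stall  regs: r0:Mul2,r1:8,r2:-4,r3:5
  c7: stall  regs: r0:Mul2,r1:8,r2:-4,r3:5
  c8: stall  regs: r0:Mul2,r1:8,r2:-4,r3:5
  c9: CDB Mul1=-20; issue MUL r3<-Mul1  regs: r0:Mul2,r1:8,r2:-4,r3:Mul1
  c10: CDB Mul2=16; issue MUL r0<-Mul2  regs: r0:Mul2,r1:8,r2:-4,r3:Mul1
  c11: issue SUB r2<-Add1  regs: r0:Mul2,r1:8,r2:Add1,r3:Mul1
  c12: -  regs: r0:Mul2,r1:8,r2:Add1,r3:Mul1
  c13: -  regs: r0:Mul2,r1:8,r2:Add1,r3:Mul1
  c14: CDB Add1=-12  regs: r0:Mul2,r1:8,r2:-12,r3:Mul1
  c15: CDB Mul1=64  regs: r0:Mul2,r1:8,r2:-12,r3:64
  c16: -  regs: r0:Mul2,r1:8,r2:-12,r3:64
  c17: -  regs: r0:Mul2,r1:8,r2:-12,r3:64
  c18: -  regs: r0:Mul2,r1:8,r2:-12,r3:64
  c19: -  regs: r0:Mul2,r1:8,r2:-12,r3:64
  c20: CDB Mul2=512  regs: r0:512,r1:8,r2:-12,r3:64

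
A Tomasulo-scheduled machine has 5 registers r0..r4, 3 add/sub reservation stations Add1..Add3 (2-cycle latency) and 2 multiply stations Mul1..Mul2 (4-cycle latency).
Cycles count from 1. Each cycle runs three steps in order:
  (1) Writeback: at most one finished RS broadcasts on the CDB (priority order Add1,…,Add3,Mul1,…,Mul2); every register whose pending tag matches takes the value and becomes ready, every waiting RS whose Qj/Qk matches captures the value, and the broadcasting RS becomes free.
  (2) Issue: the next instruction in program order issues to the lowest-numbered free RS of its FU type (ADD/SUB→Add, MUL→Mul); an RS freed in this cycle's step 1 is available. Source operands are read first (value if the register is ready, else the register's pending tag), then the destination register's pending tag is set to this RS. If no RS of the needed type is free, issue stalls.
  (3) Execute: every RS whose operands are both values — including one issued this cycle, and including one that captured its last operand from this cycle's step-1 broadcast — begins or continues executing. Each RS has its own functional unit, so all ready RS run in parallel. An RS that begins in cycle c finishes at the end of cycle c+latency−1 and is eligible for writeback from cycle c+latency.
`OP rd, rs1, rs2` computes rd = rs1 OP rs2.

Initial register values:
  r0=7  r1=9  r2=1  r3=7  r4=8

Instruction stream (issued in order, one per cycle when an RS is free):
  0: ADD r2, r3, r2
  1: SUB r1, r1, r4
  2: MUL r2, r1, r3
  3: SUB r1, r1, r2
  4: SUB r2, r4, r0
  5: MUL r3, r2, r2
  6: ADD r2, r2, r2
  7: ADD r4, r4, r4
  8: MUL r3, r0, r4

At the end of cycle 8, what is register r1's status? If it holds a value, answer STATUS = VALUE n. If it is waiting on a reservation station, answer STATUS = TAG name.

c1: issue ADD r2<-Add1 | r0:7,r1:9,r2:Add1,r3:7,r4:8
c2: issue SUB r1<-Add2 | r0:7,r1:Add2,r2:Add1,r3:7,r4:8
c3: CDB Add1=8; issue MUL r2<-Mul1 | r0:7,r1:Add2,r2:Mul1,r3:7,r4:8
c4: CDB Add2=1; issue SUB r1<-Add1 | r0:7,r1:Add1,r2:Mul1,r3:7,r4:8
c5: issue SUB r2<-Add2 | r0:7,r1:Add1,r2:Add2,r3:7,r4:8
c6: issue MUL r3<-Mul2 | r0:7,r1:Add1,r2:Add2,r3:Mul2,r4:8
c7: CDB Add2=1; issue ADD r2<-Add2 | r0:7,r1:Add1,r2:Add2,r3:Mul2,r4:8
c8: CDB Mul1=7; issue ADD r4<-Add3 | r0:7,r1:Add1,r2:Add2,r3:Mul2,r4:Add3

STATUS = TAG Add1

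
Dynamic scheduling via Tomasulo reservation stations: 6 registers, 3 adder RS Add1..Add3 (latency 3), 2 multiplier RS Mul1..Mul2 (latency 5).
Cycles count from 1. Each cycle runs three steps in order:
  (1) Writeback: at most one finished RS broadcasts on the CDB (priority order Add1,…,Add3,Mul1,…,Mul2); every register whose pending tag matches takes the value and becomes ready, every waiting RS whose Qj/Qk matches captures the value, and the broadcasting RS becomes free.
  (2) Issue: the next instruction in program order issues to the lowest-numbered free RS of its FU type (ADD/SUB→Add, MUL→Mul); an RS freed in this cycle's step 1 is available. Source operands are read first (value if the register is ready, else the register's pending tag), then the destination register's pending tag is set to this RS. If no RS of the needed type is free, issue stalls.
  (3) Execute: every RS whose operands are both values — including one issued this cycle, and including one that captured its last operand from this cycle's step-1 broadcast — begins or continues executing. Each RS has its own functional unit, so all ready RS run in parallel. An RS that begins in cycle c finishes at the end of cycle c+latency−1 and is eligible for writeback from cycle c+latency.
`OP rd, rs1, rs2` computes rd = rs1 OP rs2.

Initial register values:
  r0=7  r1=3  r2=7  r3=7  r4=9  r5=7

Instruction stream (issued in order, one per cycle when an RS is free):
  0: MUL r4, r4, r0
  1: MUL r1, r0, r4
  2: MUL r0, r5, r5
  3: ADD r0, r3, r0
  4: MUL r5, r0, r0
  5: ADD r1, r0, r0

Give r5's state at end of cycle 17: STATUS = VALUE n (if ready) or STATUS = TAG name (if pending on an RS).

cycle 1: issue MUL r4<-Mul1 // r0:7,r1:3,r2:7,r3:7,r4:Mul1,r5:7
cycle 2: issue MUL r1<-Mul2 // r0:7,r1:Mul2,r2:7,r3:7,r4:Mul1,r5:7
cycle 3: stall // r0:7,r1:Mul2,r2:7,r3:7,r4:Mul1,r5:7
cycle 4: stall // r0:7,r1:Mul2,r2:7,r3:7,r4:Mul1,r5:7
cycle 5: stall // r0:7,r1:Mul2,r2:7,r3:7,r4:Mul1,r5:7
cycle 6: CDB Mul1=63; issue MUL r0<-Mul1 // r0:Mul1,r1:Mul2,r2:7,r3:7,r4:63,r5:7
cycle 7: issue ADD r0<-Add1 // r0:Add1,r1:Mul2,r2:7,r3:7,r4:63,r5:7
cycle 8: stall // r0:Add1,r1:Mul2,r2:7,r3:7,r4:63,r5:7
cycle 9: stall // r0:Add1,r1:Mul2,r2:7,r3:7,r4:63,r5:7
cycle 10: stall // r0:Add1,r1:Mul2,r2:7,r3:7,r4:63,r5:7
cycle 11: CDB Mul1=49; issue MUL r5<-Mul1 // r0:Add1,r1:Mul2,r2:7,r3:7,r4:63,r5:Mul1
cycle 12: CDB Mul2=441; issue ADD r1<-Add2 // r0:Add1,r1:Add2,r2:7,r3:7,r4:63,r5:Mul1
cycle 13: - // r0:Add1,r1:Add2,r2:7,r3:7,r4:63,r5:Mul1
cycle 14: CDB Add1=56 // r0:56,r1:Add2,r2:7,r3:7,r4:63,r5:Mul1
cycle 15: - // r0:56,r1:Add2,r2:7,r3:7,r4:63,r5:Mul1
cycle 16: - // r0:56,r1:Add2,r2:7,r3:7,r4:63,r5:Mul1
cycle 17: CDB Add2=112 // r0:56,r1:112,r2:7,r3:7,r4:63,r5:Mul1

STATUS = TAG Mul1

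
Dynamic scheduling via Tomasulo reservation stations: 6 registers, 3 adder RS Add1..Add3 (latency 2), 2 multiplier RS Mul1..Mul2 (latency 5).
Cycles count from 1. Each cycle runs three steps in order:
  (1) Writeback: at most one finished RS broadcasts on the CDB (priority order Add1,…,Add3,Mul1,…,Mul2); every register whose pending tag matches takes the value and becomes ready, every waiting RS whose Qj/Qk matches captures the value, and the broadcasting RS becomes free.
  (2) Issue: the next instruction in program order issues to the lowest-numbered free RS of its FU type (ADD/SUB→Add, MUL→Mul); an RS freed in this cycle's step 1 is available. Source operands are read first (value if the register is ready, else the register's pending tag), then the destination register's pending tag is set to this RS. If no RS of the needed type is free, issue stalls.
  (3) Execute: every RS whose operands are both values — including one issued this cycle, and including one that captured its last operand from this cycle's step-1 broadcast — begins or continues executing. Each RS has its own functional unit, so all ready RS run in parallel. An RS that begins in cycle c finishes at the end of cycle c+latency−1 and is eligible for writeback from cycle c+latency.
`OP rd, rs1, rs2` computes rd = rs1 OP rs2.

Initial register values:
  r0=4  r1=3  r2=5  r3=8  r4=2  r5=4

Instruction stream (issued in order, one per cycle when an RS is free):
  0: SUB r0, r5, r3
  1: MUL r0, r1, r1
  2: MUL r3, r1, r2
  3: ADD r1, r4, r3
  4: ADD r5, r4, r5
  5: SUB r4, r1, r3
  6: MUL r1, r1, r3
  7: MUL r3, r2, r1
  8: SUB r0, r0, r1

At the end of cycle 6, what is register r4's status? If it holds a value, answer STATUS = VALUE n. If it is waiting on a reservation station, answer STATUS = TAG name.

STATUS = TAG Add3

cycle 1: issue SUB r0<-Add1 // r0:Add1,r1:3,r2:5,r3:8,r4:2,r5:4
cycle 2: issue MUL r0<-Mul1 // r0:Mul1,r1:3,r2:5,r3:8,r4:2,r5:4
cycle 3: CDB Add1=-4; issue MUL r3<-Mul2 // r0:Mul1,r1:3,r2:5,r3:Mul2,r4:2,r5:4
cycle 4: issue ADD r1<-Add1 // r0:Mul1,r1:Add1,r2:5,r3:Mul2,r4:2,r5:4
cycle 5: issue ADD r5<-Add2 // r0:Mul1,r1:Add1,r2:5,r3:Mul2,r4:2,r5:Add2
cycle 6: issue SUB r4<-Add3 // r0:Mul1,r1:Add1,r2:5,r3:Mul2,r4:Add3,r5:Add2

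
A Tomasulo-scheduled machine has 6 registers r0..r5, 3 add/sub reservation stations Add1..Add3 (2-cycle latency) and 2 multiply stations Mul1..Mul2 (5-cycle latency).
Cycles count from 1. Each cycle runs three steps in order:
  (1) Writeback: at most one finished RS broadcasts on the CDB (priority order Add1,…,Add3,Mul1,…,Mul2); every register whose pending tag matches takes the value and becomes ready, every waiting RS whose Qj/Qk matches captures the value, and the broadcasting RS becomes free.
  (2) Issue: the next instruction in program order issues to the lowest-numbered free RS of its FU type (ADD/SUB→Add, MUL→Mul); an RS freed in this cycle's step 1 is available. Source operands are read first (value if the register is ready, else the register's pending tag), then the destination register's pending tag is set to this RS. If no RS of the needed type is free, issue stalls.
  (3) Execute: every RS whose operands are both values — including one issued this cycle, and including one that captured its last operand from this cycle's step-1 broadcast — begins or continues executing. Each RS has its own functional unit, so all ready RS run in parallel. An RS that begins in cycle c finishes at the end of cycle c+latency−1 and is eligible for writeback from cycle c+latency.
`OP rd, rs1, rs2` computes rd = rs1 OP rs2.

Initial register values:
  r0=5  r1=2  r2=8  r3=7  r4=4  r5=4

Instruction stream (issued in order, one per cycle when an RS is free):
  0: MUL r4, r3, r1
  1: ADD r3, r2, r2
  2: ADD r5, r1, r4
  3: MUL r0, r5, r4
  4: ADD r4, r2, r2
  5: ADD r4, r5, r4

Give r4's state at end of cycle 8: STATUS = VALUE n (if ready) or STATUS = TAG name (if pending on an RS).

  c1: issue MUL r4<-Mul1  regs: r0:5,r1:2,r2:8,r3:7,r4:Mul1,r5:4
  c2: issue ADD r3<-Add1  regs: r0:5,r1:2,r2:8,r3:Add1,r4:Mul1,r5:4
  c3: issue ADD r5<-Add2  regs: r0:5,r1:2,r2:8,r3:Add1,r4:Mul1,r5:Add2
  c4: CDB Add1=16; issue MUL r0<-Mul2  regs: r0:Mul2,r1:2,r2:8,r3:16,r4:Mul1,r5:Add2
  c5: issue ADD r4<-Add1  regs: r0:Mul2,r1:2,r2:8,r3:16,r4:Add1,r5:Add2
  c6: CDB Mul1=14; issue ADD r4<-Add3  regs: r0:Mul2,r1:2,r2:8,r3:16,r4:Add3,r5:Add2
  c7: CDB Add1=16  regs: r0:Mul2,r1:2,r2:8,r3:16,r4:Add3,r5:Add2
  c8: CDB Add2=16  regs: r0:Mul2,r1:2,r2:8,r3:16,r4:Add3,r5:16

STATUS = TAG Add3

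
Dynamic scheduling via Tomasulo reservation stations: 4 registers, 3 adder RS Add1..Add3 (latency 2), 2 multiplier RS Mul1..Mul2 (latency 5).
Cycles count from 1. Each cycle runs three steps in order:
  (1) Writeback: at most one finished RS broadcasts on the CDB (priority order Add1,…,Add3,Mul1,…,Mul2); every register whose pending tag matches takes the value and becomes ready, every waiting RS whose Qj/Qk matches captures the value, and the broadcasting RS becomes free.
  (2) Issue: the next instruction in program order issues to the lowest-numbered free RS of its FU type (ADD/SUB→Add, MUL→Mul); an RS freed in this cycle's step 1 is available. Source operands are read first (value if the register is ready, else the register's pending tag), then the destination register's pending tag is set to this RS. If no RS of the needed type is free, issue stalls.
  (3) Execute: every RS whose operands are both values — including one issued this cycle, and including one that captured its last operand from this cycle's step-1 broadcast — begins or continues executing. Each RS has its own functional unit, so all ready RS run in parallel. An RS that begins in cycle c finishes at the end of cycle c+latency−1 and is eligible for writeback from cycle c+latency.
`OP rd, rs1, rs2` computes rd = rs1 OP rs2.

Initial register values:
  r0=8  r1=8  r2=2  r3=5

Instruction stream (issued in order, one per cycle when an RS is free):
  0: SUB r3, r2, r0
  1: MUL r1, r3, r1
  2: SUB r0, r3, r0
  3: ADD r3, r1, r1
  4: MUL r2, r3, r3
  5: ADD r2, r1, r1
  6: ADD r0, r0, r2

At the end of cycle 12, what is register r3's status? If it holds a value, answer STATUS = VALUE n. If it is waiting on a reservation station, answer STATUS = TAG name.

STATUS = VALUE -96

cycle 1: issue SUB r3<-Add1 // r0:8,r1:8,r2:2,r3:Add1
cycle 2: issue MUL r1<-Mul1 // r0:8,r1:Mul1,r2:2,r3:Add1
cycle 3: CDB Add1=-6; issue SUB r0<-Add1 // r0:Add1,r1:Mul1,r2:2,r3:-6
cycle 4: issue ADD r3<-Add2 // r0:Add1,r1:Mul1,r2:2,r3:Add2
cycle 5: CDB Add1=-14; issue MUL r2<-Mul2 // r0:-14,r1:Mul1,r2:Mul2,r3:Add2
cycle 6: issue ADD r2<-Add1 // r0:-14,r1:Mul1,r2:Add1,r3:Add2
cycle 7: issue ADD r0<-Add3 // r0:Add3,r1:Mul1,r2:Add1,r3:Add2
cycle 8: CDB Mul1=-48 // r0:Add3,r1:-48,r2:Add1,r3:Add2
cycle 9: - // r0:Add3,r1:-48,r2:Add1,r3:Add2
cycle 10: CDB Add1=-96 // r0:Add3,r1:-48,r2:-96,r3:Add2
cycle 11: CDB Add2=-96 // r0:Add3,r1:-48,r2:-96,r3:-96
cycle 12: CDB Add3=-110 // r0:-110,r1:-48,r2:-96,r3:-96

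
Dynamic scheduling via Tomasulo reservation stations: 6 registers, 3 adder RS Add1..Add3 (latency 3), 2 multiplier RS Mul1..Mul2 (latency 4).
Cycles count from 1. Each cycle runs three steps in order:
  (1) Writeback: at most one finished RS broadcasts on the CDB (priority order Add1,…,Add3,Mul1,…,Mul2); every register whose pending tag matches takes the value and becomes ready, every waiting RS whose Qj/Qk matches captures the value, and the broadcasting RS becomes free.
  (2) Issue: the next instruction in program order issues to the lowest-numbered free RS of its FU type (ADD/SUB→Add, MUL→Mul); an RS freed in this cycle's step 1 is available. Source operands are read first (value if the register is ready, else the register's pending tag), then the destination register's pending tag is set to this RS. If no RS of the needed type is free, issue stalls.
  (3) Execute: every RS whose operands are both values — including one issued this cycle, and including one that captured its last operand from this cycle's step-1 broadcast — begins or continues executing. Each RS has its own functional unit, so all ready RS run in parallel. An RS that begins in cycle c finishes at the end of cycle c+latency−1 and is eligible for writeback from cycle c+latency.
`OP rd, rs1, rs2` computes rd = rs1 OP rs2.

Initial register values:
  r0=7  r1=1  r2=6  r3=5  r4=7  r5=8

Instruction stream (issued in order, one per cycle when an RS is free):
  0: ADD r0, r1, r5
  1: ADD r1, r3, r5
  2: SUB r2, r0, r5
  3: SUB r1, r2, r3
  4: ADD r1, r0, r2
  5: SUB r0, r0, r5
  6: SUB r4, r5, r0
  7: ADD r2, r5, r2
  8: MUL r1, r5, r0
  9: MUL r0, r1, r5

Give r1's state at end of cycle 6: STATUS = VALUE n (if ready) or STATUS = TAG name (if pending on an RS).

STATUS = TAG Add2

  c1: issue ADD r0<-Add1  regs: r0:Add1,r1:1,r2:6,r3:5,r4:7,r5:8
  c2: issue ADD r1<-Add2  regs: r0:Add1,r1:Add2,r2:6,r3:5,r4:7,r5:8
  c3: issue SUB r2<-Add3  regs: r0:Add1,r1:Add2,r2:Add3,r3:5,r4:7,r5:8
  c4: CDB Add1=9; issue SUB r1<-Add1  regs: r0:9,r1:Add1,r2:Add3,r3:5,r4:7,r5:8
  c5: CDB Add2=13; issue ADD r1<-Add2  regs: r0:9,r1:Add2,r2:Add3,r3:5,r4:7,r5:8
  c6: stall  regs: r0:9,r1:Add2,r2:Add3,r3:5,r4:7,r5:8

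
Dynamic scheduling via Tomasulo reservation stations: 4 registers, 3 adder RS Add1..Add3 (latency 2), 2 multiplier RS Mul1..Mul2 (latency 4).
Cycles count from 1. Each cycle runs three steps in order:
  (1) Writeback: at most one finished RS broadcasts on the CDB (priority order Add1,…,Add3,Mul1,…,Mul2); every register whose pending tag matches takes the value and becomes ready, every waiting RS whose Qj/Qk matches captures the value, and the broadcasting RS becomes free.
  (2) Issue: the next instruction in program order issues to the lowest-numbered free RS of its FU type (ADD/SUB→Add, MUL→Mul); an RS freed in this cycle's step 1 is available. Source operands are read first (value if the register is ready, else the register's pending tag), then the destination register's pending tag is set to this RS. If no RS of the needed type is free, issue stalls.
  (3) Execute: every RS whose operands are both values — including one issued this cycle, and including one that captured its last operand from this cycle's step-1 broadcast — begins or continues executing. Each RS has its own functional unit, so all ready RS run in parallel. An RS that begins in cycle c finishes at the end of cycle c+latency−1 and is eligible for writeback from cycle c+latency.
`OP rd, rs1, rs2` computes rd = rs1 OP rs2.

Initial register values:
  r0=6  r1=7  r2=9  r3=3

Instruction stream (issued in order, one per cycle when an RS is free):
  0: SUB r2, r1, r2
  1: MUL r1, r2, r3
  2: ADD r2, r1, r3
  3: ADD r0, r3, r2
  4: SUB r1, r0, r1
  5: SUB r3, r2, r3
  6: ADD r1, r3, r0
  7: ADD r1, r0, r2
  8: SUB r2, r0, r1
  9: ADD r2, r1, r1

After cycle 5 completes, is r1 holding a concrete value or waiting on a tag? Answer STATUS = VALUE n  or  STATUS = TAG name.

STATUS = TAG Add3

cycle 1: issue SUB r2<-Add1 // r0:6,r1:7,r2:Add1,r3:3
cycle 2: issue MUL r1<-Mul1 // r0:6,r1:Mul1,r2:Add1,r3:3
cycle 3: CDB Add1=-2; issue ADD r2<-Add1 // r0:6,r1:Mul1,r2:Add1,r3:3
cycle 4: issue ADD r0<-Add2 // r0:Add2,r1:Mul1,r2:Add1,r3:3
cycle 5: issue SUB r1<-Add3 // r0:Add2,r1:Add3,r2:Add1,r3:3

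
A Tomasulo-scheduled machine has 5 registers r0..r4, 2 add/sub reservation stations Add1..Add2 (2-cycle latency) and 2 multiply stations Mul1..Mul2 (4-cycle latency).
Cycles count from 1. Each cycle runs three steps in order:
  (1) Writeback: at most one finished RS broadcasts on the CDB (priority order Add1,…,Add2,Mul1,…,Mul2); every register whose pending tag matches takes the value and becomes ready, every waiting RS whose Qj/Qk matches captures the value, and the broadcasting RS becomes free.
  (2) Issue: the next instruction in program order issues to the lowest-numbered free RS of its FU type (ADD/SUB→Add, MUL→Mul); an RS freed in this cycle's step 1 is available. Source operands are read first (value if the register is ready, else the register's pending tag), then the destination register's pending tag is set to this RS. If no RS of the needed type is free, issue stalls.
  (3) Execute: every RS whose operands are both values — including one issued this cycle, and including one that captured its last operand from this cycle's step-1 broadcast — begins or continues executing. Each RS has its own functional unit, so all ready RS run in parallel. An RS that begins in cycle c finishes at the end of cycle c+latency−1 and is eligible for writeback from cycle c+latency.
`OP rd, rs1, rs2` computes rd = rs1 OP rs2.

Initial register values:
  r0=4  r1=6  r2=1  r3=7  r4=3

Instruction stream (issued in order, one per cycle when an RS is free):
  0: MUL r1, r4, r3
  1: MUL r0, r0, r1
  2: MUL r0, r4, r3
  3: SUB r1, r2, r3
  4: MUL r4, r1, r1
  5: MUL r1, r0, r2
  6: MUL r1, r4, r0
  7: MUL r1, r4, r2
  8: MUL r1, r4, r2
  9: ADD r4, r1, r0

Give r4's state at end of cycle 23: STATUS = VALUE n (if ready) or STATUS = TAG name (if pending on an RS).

c1: issue MUL r1<-Mul1 | r0:4,r1:Mul1,r2:1,r3:7,r4:3
c2: issue MUL r0<-Mul2 | r0:Mul2,r1:Mul1,r2:1,r3:7,r4:3
c3: stall | r0:Mul2,r1:Mul1,r2:1,r3:7,r4:3
c4: stall | r0:Mul2,r1:Mul1,r2:1,r3:7,r4:3
c5: CDB Mul1=21; issue MUL r0<-Mul1 | r0:Mul1,r1:21,r2:1,r3:7,r4:3
c6: issue SUB r1<-Add1 | r0:Mul1,r1:Add1,r2:1,r3:7,r4:3
c7: stall | r0:Mul1,r1:Add1,r2:1,r3:7,r4:3
c8: CDB Add1=-6; stall | r0:Mul1,r1:-6,r2:1,r3:7,r4:3
c9: CDB Mul1=21; issue MUL r4<-Mul1 | r0:21,r1:-6,r2:1,r3:7,r4:Mul1
c10: CDB Mul2=84; issue MUL r1<-Mul2 | r0:21,r1:Mul2,r2:1,r3:7,r4:Mul1
c11: stall | r0:21,r1:Mul2,r2:1,r3:7,r4:Mul1
c12: stall | r0:21,r1:Mul2,r2:1,r3:7,r4:Mul1
c13: CDB Mul1=36; issue MUL r1<-Mul1 | r0:21,r1:Mul1,r2:1,r3:7,r4:36
c14: CDB Mul2=21; issue MUL r1<-Mul2 | r0:21,r1:Mul2,r2:1,r3:7,r4:36
c15: stall | r0:21,r1:Mul2,r2:1,r3:7,r4:36
c16: stall | r0:21,r1:Mul2,r2:1,r3:7,r4:36
c17: CDB Mul1=756; issue MUL r1<-Mul1 | r0:21,r1:Mul1,r2:1,r3:7,r4:36
c18: CDB Mul2=36; issue ADD r4<-Add1 | r0:21,r1:Mul1,r2:1,r3:7,r4:Add1
c19: - | r0:21,r1:Mul1,r2:1,r3:7,r4:Add1
c20: - | r0:21,r1:Mul1,r2:1,r3:7,r4:Add1
c21: CDB Mul1=36 | r0:21,r1:36,r2:1,r3:7,r4:Add1
c22: - | r0:21,r1:36,r2:1,r3:7,r4:Add1
c23: CDB Add1=57 | r0:21,r1:36,r2:1,r3:7,r4:57

STATUS = VALUE 57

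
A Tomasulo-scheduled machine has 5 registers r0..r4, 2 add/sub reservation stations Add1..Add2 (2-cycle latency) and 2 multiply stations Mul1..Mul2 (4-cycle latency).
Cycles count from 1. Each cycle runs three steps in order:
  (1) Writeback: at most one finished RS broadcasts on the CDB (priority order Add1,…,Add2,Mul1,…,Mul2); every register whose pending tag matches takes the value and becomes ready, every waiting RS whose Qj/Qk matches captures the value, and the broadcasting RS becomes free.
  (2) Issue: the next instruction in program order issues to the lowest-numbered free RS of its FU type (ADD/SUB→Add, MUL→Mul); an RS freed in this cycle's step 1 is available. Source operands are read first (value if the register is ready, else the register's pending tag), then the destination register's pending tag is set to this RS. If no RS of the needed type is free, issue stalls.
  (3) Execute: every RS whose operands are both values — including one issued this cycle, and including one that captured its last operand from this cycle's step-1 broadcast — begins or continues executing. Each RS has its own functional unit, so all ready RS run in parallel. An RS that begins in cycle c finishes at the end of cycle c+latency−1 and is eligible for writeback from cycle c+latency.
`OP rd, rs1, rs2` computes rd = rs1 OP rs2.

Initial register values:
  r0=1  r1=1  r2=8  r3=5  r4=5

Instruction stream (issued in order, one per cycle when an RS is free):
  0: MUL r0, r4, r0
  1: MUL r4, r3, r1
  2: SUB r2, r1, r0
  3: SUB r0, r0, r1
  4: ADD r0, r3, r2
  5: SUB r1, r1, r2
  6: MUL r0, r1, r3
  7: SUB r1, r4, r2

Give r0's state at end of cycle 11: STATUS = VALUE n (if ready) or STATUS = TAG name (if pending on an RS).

cycle 1: issue MUL r0<-Mul1 // r0:Mul1,r1:1,r2:8,r3:5,r4:5
cycle 2: issue MUL r4<-Mul2 // r0:Mul1,r1:1,r2:8,r3:5,r4:Mul2
cycle 3: issue SUB r2<-Add1 // r0:Mul1,r1:1,r2:Add1,r3:5,r4:Mul2
cycle 4: issue SUB r0<-Add2 // r0:Add2,r1:1,r2:Add1,r3:5,r4:Mul2
cycle 5: CDB Mul1=5; stall // r0:Add2,r1:1,r2:Add1,r3:5,r4:Mul2
cycle 6: CDB Mul2=5; stall // r0:Add2,r1:1,r2:Add1,r3:5,r4:5
cycle 7: CDB Add1=-4; issue ADD r0<-Add1 // r0:Add1,r1:1,r2:-4,r3:5,r4:5
cycle 8: CDB Add2=4; issue SUB r1<-Add2 // r0:Add1,r1:Add2,r2:-4,r3:5,r4:5
cycle 9: CDB Add1=1; issue MUL r0<-Mul1 // r0:Mul1,r1:Add2,r2:-4,r3:5,r4:5
cycle 10: CDB Add2=5; issue SUB r1<-Add1 // r0:Mul1,r1:Add1,r2:-4,r3:5,r4:5
cycle 11: - // r0:Mul1,r1:Add1,r2:-4,r3:5,r4:5

STATUS = TAG Mul1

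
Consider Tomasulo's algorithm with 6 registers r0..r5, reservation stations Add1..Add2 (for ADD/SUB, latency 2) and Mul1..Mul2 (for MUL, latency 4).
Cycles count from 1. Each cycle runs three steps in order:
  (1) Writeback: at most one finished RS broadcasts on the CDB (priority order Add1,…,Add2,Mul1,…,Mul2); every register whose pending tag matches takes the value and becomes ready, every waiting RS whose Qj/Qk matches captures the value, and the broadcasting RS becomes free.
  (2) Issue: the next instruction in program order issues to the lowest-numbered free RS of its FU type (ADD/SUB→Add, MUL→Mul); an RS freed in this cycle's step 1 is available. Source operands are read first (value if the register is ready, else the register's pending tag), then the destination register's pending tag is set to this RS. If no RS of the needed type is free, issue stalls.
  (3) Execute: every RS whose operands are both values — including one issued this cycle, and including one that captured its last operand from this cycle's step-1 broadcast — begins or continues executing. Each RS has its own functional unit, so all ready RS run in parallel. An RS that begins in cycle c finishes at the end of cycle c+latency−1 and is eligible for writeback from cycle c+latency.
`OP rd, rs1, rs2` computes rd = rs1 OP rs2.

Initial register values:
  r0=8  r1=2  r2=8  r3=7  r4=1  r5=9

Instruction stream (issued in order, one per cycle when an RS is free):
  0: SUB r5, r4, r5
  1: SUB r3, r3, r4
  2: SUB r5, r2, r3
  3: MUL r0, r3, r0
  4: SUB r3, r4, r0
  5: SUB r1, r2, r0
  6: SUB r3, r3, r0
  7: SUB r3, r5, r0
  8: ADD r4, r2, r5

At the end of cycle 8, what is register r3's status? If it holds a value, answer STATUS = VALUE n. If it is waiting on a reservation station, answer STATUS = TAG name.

STATUS = TAG Add2

c1: issue SUB r5<-Add1 | r0:8,r1:2,r2:8,r3:7,r4:1,r5:Add1
c2: issue SUB r3<-Add2 | r0:8,r1:2,r2:8,r3:Add2,r4:1,r5:Add1
c3: CDB Add1=-8; issue SUB r5<-Add1 | r0:8,r1:2,r2:8,r3:Add2,r4:1,r5:Add1
c4: CDB Add2=6; issue MUL r0<-Mul1 | r0:Mul1,r1:2,r2:8,r3:6,r4:1,r5:Add1
c5: issue SUB r3<-Add2 | r0:Mul1,r1:2,r2:8,r3:Add2,r4:1,r5:Add1
c6: CDB Add1=2; issue SUB r1<-Add1 | r0:Mul1,r1:Add1,r2:8,r3:Add2,r4:1,r5:2
c7: stall | r0:Mul1,r1:Add1,r2:8,r3:Add2,r4:1,r5:2
c8: CDB Mul1=48; stall | r0:48,r1:Add1,r2:8,r3:Add2,r4:1,r5:2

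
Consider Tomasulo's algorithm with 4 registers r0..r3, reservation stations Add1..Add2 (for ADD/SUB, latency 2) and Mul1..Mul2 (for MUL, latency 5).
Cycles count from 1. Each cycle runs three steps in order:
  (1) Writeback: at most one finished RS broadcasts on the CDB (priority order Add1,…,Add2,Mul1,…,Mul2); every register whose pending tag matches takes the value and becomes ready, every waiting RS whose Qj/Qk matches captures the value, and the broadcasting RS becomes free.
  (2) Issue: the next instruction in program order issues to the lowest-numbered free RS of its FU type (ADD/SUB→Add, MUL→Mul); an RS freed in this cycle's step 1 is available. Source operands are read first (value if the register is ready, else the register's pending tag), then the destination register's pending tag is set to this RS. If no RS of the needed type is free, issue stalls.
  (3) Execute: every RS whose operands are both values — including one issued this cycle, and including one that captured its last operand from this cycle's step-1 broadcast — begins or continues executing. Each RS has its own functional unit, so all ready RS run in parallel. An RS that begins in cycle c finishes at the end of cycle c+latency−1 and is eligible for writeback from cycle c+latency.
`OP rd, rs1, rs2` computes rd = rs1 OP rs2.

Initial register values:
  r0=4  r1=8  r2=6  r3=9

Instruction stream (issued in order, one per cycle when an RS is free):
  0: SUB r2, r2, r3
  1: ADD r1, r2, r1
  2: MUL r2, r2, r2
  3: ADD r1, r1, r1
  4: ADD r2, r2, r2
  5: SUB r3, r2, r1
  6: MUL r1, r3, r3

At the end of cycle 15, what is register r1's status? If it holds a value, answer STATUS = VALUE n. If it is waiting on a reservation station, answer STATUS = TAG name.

cycle 1: issue SUB r2<-Add1 // r0:4,r1:8,r2:Add1,r3:9
cycle 2: issue ADD r1<-Add2 // r0:4,r1:Add2,r2:Add1,r3:9
cycle 3: CDB Add1=-3; issue MUL r2<-Mul1 // r0:4,r1:Add2,r2:Mul1,r3:9
cycle 4: issue ADD r1<-Add1 // r0:4,r1:Add1,r2:Mul1,r3:9
cycle 5: CDB Add2=5; issue ADD r2<-Add2 // r0:4,r1:Add1,r2:Add2,r3:9
cycle 6: stall // r0:4,r1:Add1,r2:Add2,r3:9
cycle 7: CDB Add1=10; issue SUB r3<-Add1 // r0:4,r1:10,r2:Add2,r3:Add1
cycle 8: CDB Mul1=9; issue MUL r1<-Mul1 // r0:4,r1:Mul1,r2:Add2,r3:Add1
cycle 9: - // r0:4,r1:Mul1,r2:Add2,r3:Add1
cycle 10: CDB Add2=18 // r0:4,r1:Mul1,r2:18,r3:Add1
cycle 11: - // r0:4,r1:Mul1,r2:18,r3:Add1
cycle 12: CDB Add1=8 // r0:4,r1:Mul1,r2:18,r3:8
cycle 13: - // r0:4,r1:Mul1,r2:18,r3:8
cycle 14: - // r0:4,r1:Mul1,r2:18,r3:8
cycle 15: - // r0:4,r1:Mul1,r2:18,r3:8

STATUS = TAG Mul1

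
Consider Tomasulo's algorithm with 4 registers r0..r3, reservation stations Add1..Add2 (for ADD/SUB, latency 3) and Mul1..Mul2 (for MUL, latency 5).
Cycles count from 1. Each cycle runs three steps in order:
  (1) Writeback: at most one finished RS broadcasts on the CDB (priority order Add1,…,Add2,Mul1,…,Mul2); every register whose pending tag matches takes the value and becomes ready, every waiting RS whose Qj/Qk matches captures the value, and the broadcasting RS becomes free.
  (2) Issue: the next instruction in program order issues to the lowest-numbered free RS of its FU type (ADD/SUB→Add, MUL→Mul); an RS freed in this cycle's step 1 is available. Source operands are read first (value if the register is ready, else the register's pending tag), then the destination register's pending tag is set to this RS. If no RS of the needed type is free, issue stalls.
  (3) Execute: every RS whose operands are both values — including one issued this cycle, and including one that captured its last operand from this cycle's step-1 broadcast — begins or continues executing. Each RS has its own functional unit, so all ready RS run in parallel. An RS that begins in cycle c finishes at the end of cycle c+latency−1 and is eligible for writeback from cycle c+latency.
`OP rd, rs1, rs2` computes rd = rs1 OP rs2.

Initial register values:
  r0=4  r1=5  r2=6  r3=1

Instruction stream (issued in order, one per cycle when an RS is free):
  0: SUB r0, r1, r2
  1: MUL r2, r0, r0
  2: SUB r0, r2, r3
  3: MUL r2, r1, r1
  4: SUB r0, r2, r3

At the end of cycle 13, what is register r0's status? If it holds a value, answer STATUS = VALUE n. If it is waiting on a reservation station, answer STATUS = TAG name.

STATUS = VALUE 24

c1: issue SUB r0<-Add1 | r0:Add1,r1:5,r2:6,r3:1
c2: issue MUL r2<-Mul1 | r0:Add1,r1:5,r2:Mul1,r3:1
c3: issue SUB r0<-Add2 | r0:Add2,r1:5,r2:Mul1,r3:1
c4: CDB Add1=-1; issue MUL r2<-Mul2 | r0:Add2,r1:5,r2:Mul2,r3:1
c5: issue SUB r0<-Add1 | r0:Add1,r1:5,r2:Mul2,r3:1
c6: - | r0:Add1,r1:5,r2:Mul2,r3:1
c7: - | r0:Add1,r1:5,r2:Mul2,r3:1
c8: - | r0:Add1,r1:5,r2:Mul2,r3:1
c9: CDB Mul1=1 | r0:Add1,r1:5,r2:Mul2,r3:1
c10: CDB Mul2=25 | r0:Add1,r1:5,r2:25,r3:1
c11: - | r0:Add1,r1:5,r2:25,r3:1
c12: CDB Add2=0 | r0:Add1,r1:5,r2:25,r3:1
c13: CDB Add1=24 | r0:24,r1:5,r2:25,r3:1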